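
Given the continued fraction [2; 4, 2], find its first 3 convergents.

Using the convergent recurrence p_i = a_i*p_{i-1} + p_{i-2}, q_i = a_i*q_{i-1} + q_{i-2} with p_{-2}=0, p_{-1}=1, q_{-2}=1, q_{-1}=0:
  i=0: a_0=2, p_0 = 2*1 + 0 = 2, q_0 = 2*0 + 1 = 1.
  i=1: a_1=4, p_1 = 4*2 + 1 = 9, q_1 = 4*1 + 0 = 4.
  i=2: a_2=2, p_2 = 2*9 + 2 = 20, q_2 = 2*4 + 1 = 9.

2/1, 9/4, 20/9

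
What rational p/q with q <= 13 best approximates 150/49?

Expand x = 150/49 as a continued fraction with the Euclidean algorithm:
  150 = 3*49 + 3, so a_0 = 3.
  49 = 16*3 + 1, so a_1 = 16.
  3 = 3*1 + 0, so a_2 = 3.
so x = [3; 16, 3].
Convergents (p_i = a_i*p_{i-1} + p_{i-2}, q_i = a_i*q_{i-1} + q_{i-2} with p_{-2}=0, p_{-1}=1, q_{-2}=1, q_{-1}=0), until the denominator exceeds 13:
  i=0: a_0=3, p_0 = 3*1 + 0 = 3, q_0 = 3*0 + 1 = 1.
  i=1: a_1=16, p_1 = 16*3 + 1 = 49, q_1 = 16*1 + 0 = 16.
q_1 = 16 > 13, so the last convergent with denominator <= 13 is p_0/q_0 = 3/1.
The closest fraction with denominator <= 13 is either p_0/q_0 or the intermediate fraction (k*p_0 + p_{-1})/(k*q_0 + q_{-1}) with the largest k >= 1 whose denominator stays <= 13; these approach x as k grows, and every other convergent or intermediate fraction in range is farther away.
Largest k: floor((13 - q_{-1})/q_0) = floor((13 - 0)/1) = 13 (using the seeds p_{-1} = 1, q_{-1} = 0).
That gives (13*3 + 1)/(13*1 + 0) = 40/13.
Compare the errors: |x - 3/1| = |150*1 - 3*49|/(49*1) = 3/49, and |x - 40/13| = |150*13 - 40*49|/(49*13) = 10/637.
Cross-multiplying, 10*49 = 490 < 1911 = 3*637, so 10/637 is smaller: the intermediate fraction 40/13 is closer to x than 3/1.

40/13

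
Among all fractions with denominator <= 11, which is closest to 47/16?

32/11

Expand x = 47/16 as a continued fraction with the Euclidean algorithm:
  47 = 2*16 + 15, so a_0 = 2.
  16 = 1*15 + 1, so a_1 = 1.
  15 = 15*1 + 0, so a_2 = 15.
so x = [2; 1, 15].
Convergents (p_i = a_i*p_{i-1} + p_{i-2}, q_i = a_i*q_{i-1} + q_{i-2} with p_{-2}=0, p_{-1}=1, q_{-2}=1, q_{-1}=0), until the denominator exceeds 11:
  i=0: a_0=2, p_0 = 2*1 + 0 = 2, q_0 = 2*0 + 1 = 1.
  i=1: a_1=1, p_1 = 1*2 + 1 = 3, q_1 = 1*1 + 0 = 1.
  i=2: a_2=15, p_2 = 15*3 + 2 = 47, q_2 = 15*1 + 1 = 16.
q_2 = 16 > 11, so the last convergent with denominator <= 11 is p_1/q_1 = 3/1.
The closest fraction with denominator <= 11 is either p_1/q_1 or the intermediate fraction (k*p_1 + p_0)/(k*q_1 + q_0) with the largest k >= 1 whose denominator stays <= 11; these approach x as k grows, and every other convergent or intermediate fraction in range is farther away.
Largest k: floor((11 - q_0)/q_1) = floor((11 - 1)/1) = 10.
That gives (10*3 + 2)/(10*1 + 1) = 32/11.
Compare the errors: |x - 3/1| = |47*1 - 3*16|/(16*1) = 1/16, and |x - 32/11| = |47*11 - 32*16|/(16*11) = 5/176.
Cross-multiplying, 5*16 = 80 < 176 = 1*176, so 5/176 is smaller: the intermediate fraction 32/11 is closer to x than 3/1.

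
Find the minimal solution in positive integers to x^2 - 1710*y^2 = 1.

First expand sqrt(1710) as a continued fraction. With x_i = (sqrt(1710) + m_i)/d_i and (m_0, d_0) = (0, 1): a_0 = floor(sqrt(1710)) = 41, since 41^2 = 1681 <= 1710 < 1764 = 42^2.
Iterate m_{i+1} = d_i*a_i - m_i, d_{i+1} = (1710 - m_{i+1}^2)/d_i, a_{i+1} = floor((a_0 + m_{i+1})/d_{i+1}):
  m_1 = 1*41 - 0 = 41, d_1 = (1710 - 41^2)/1 = 29/1 = 29, a_1 = floor((41 + 41)/29) = 2.
  m_2 = 29*2 - 41 = 17, d_2 = (1710 - 17^2)/29 = 1421/29 = 49, a_2 = floor((41 + 17)/49) = 1.
  m_3 = 49*1 - 17 = 32, d_3 = (1710 - 32^2)/49 = 686/49 = 14, a_3 = floor((41 + 32)/14) = 5.
  m_4 = 14*5 - 32 = 38, d_4 = (1710 - 38^2)/14 = 266/14 = 19, a_4 = floor((41 + 38)/19) = 4.
  m_5 = 19*4 - 38 = 38, d_5 = (1710 - 38^2)/19 = 266/19 = 14, a_5 = floor((41 + 38)/14) = 5.
  m_6 = 14*5 - 38 = 32, d_6 = (1710 - 32^2)/14 = 686/14 = 49, a_6 = floor((41 + 32)/49) = 1.
  m_7 = 49*1 - 32 = 17, d_7 = (1710 - 17^2)/49 = 1421/49 = 29, a_7 = floor((41 + 17)/29) = 2.
  m_8 = 29*2 - 17 = 41, d_8 = (1710 - 41^2)/29 = 29/29 = 1, a_8 = floor((41 + 41)/1) = 82.
  m_9 = 1*82 - 41 = 41, d_9 = (1710 - 41^2)/1 = 29/1 = 29: (m_9, d_9) = (m_1, d_1) = (41, 29), so from here the quotients repeat a_1, ..., a_8; the period length is 8.
So sqrt(1710) = [41; (2, 1, 5, 4, 5, 1, 2, 82)] with period length k = 8.
k is even, so the fundamental solution of x^2 - 1710y^2 = 1 is (p_{k-1}, q_{k-1}) = (p_7, q_7); compute convergents through index 7.
Convergents (p_i = a_i*p_{i-1} + p_{i-2}, q_i = a_i*q_{i-1} + q_{i-2} with p_{-2}=0, p_{-1}=1, q_{-2}=1, q_{-1}=0):
  i=0: a_0=41, p_0 = 41*1 + 0 = 41, q_0 = 41*0 + 1 = 1.
  i=1: a_1=2, p_1 = 2*41 + 1 = 83, q_1 = 2*1 + 0 = 2.
  i=2: a_2=1, p_2 = 1*83 + 41 = 124, q_2 = 1*2 + 1 = 3.
  i=3: a_3=5, p_3 = 5*124 + 83 = 703, q_3 = 5*3 + 2 = 17.
  i=4: a_4=4, p_4 = 4*703 + 124 = 2936, q_4 = 4*17 + 3 = 71.
  i=5: a_5=5, p_5 = 5*2936 + 703 = 15383, q_5 = 5*71 + 17 = 372.
  i=6: a_6=1, p_6 = 1*15383 + 2936 = 18319, q_6 = 1*372 + 71 = 443.
  i=7: a_7=2, p_7 = 2*18319 + 15383 = 52021, q_7 = 2*443 + 372 = 1258.
Check: 52021^2 - 1710*1258^2 = 2706184441 - 2706184440 = 1, so (x, y) = (52021, 1258) solves the equation, and by the theorem it is the least positive solution.

(x, y) = (52021, 1258)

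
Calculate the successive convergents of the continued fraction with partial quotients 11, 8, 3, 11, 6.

11/1, 89/8, 278/25, 3147/283, 19160/1723

Using the convergent recurrence p_i = a_i*p_{i-1} + p_{i-2}, q_i = a_i*q_{i-1} + q_{i-2} with p_{-2}=0, p_{-1}=1, q_{-2}=1, q_{-1}=0:
  i=0: a_0=11, p_0 = 11*1 + 0 = 11, q_0 = 11*0 + 1 = 1.
  i=1: a_1=8, p_1 = 8*11 + 1 = 89, q_1 = 8*1 + 0 = 8.
  i=2: a_2=3, p_2 = 3*89 + 11 = 278, q_2 = 3*8 + 1 = 25.
  i=3: a_3=11, p_3 = 11*278 + 89 = 3147, q_3 = 11*25 + 8 = 283.
  i=4: a_4=6, p_4 = 6*3147 + 278 = 19160, q_4 = 6*283 + 25 = 1723.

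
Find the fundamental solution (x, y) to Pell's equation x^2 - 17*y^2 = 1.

First expand sqrt(17) as a continued fraction. With x_i = (sqrt(17) + m_i)/d_i and (m_0, d_0) = (0, 1): a_0 = floor(sqrt(17)) = 4, since 4^2 = 16 <= 17 < 25 = 5^2.
Iterate m_{i+1} = d_i*a_i - m_i, d_{i+1} = (17 - m_{i+1}^2)/d_i, a_{i+1} = floor((a_0 + m_{i+1})/d_{i+1}):
  m_1 = 1*4 - 0 = 4, d_1 = (17 - 4^2)/1 = 1/1 = 1, a_1 = floor((4 + 4)/1) = 8.
  m_2 = 1*8 - 4 = 4, d_2 = (17 - 4^2)/1 = 1/1 = 1: (m_2, d_2) = (m_1, d_1) = (4, 1), so from here the quotient a_1 repeats; the period length is 1.
So sqrt(17) = [4; (8)] with period length k = 1.
k is odd, so (p_{k-1}, q_{k-1}) only solves x^2 - 17y^2 = -1 and the fundamental solution of x^2 - 17y^2 = 1 is (p_{2k-1}, q_{2k-1}) = (p_1, q_1); compute convergents through index 1, running through the period twice.
Convergents (p_i = a_i*p_{i-1} + p_{i-2}, q_i = a_i*q_{i-1} + q_{i-2} with p_{-2}=0, p_{-1}=1, q_{-2}=1, q_{-1}=0):
  i=0: a_0=4, p_0 = 4*1 + 0 = 4, q_0 = 4*0 + 1 = 1.
  i=1: a_1=8, p_1 = 8*4 + 1 = 33, q_1 = 8*1 + 0 = 8.
Indeed p_0^2 - 17*q_0^2 = 16 - 17 = -1, not +1.
Check: 33^2 - 17*8^2 = 1089 - 1088 = 1, so (x, y) = (33, 8) solves the equation, and by the theorem it is the least positive solution.

(x, y) = (33, 8)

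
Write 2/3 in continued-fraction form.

Run the Euclidean algorithm on 2 and 3; the successive quotients are the partial quotients a_0, a_1, ... (each step inverts the fractional part left over by the previous one):
  2 = 0*3 + 2, so a_0 = 0.
  3 = 1*2 + 1, so a_1 = 1.
  2 = 2*1 + 0, so a_2 = 2.
The remainder reaches 0 after 3 divisions, so the expansion has 3 partial quotients, read off in order.

[0; 1, 2]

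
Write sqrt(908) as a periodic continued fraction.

Write x_i = (sqrt(908) + m_i)/d_i with (m_0, d_0) = (0, 1). a_0 = floor(sqrt(908)) = 30, since 30^2 = 900 <= 908 < 961 = 31^2.
Iterate m_{i+1} = d_i*a_i - m_i, d_{i+1} = (908 - m_{i+1}^2)/d_i, a_{i+1} = floor((a_0 + m_{i+1})/d_{i+1}):
  m_1 = 1*30 - 0 = 30, d_1 = (908 - 30^2)/1 = 8/1 = 8, a_1 = floor((30 + 30)/8) = 7.
  m_2 = 8*7 - 30 = 26, d_2 = (908 - 26^2)/8 = 232/8 = 29, a_2 = floor((30 + 26)/29) = 1.
  m_3 = 29*1 - 26 = 3, d_3 = (908 - 3^2)/29 = 899/29 = 31, a_3 = floor((30 + 3)/31) = 1.
  m_4 = 31*1 - 3 = 28, d_4 = (908 - 28^2)/31 = 124/31 = 4, a_4 = floor((30 + 28)/4) = 14.
  m_5 = 4*14 - 28 = 28, d_5 = (908 - 28^2)/4 = 124/4 = 31, a_5 = floor((30 + 28)/31) = 1.
  m_6 = 31*1 - 28 = 3, d_6 = (908 - 3^2)/31 = 899/31 = 29, a_6 = floor((30 + 3)/29) = 1.
  m_7 = 29*1 - 3 = 26, d_7 = (908 - 26^2)/29 = 232/29 = 8, a_7 = floor((30 + 26)/8) = 7.
  m_8 = 8*7 - 26 = 30, d_8 = (908 - 30^2)/8 = 8/8 = 1, a_8 = floor((30 + 30)/1) = 60.
  m_9 = 1*60 - 30 = 30, d_9 = (908 - 30^2)/1 = 8/1 = 8: (m_9, d_9) = (m_1, d_1) = (30, 8), so from here the quotients repeat a_1, ..., a_8; the period length is 8.
Hence the expansion of sqrt(908) is a_0 = 30 followed by the repeating block 7, 1, 1, 14, 1, 1, 7, 60 (period 8).

[30; (7, 1, 1, 14, 1, 1, 7, 60)]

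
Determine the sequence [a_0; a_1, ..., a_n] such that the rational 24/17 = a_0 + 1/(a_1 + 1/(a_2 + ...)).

Run the Euclidean algorithm on 24 and 17; the successive quotients are the partial quotients a_0, a_1, ... (each step inverts the fractional part left over by the previous one):
  24 = 1*17 + 7, so a_0 = 1.
  17 = 2*7 + 3, so a_1 = 2.
  7 = 2*3 + 1, so a_2 = 2.
  3 = 3*1 + 0, so a_3 = 3.
The remainder reaches 0 after 4 divisions, so the expansion has 4 partial quotients, read off in order.

[1; 2, 2, 3]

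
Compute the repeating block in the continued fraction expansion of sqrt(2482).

[49; (1, 4, 1, 1, 4, 1, 98)]

Write x_i = (sqrt(2482) + m_i)/d_i with (m_0, d_0) = (0, 1). a_0 = floor(sqrt(2482)) = 49, since 49^2 = 2401 <= 2482 < 2500 = 50^2.
Iterate m_{i+1} = d_i*a_i - m_i, d_{i+1} = (2482 - m_{i+1}^2)/d_i, a_{i+1} = floor((a_0 + m_{i+1})/d_{i+1}):
  m_1 = 1*49 - 0 = 49, d_1 = (2482 - 49^2)/1 = 81/1 = 81, a_1 = floor((49 + 49)/81) = 1.
  m_2 = 81*1 - 49 = 32, d_2 = (2482 - 32^2)/81 = 1458/81 = 18, a_2 = floor((49 + 32)/18) = 4.
  m_3 = 18*4 - 32 = 40, d_3 = (2482 - 40^2)/18 = 882/18 = 49, a_3 = floor((49 + 40)/49) = 1.
  m_4 = 49*1 - 40 = 9, d_4 = (2482 - 9^2)/49 = 2401/49 = 49, a_4 = floor((49 + 9)/49) = 1.
  m_5 = 49*1 - 9 = 40, d_5 = (2482 - 40^2)/49 = 882/49 = 18, a_5 = floor((49 + 40)/18) = 4.
  m_6 = 18*4 - 40 = 32, d_6 = (2482 - 32^2)/18 = 1458/18 = 81, a_6 = floor((49 + 32)/81) = 1.
  m_7 = 81*1 - 32 = 49, d_7 = (2482 - 49^2)/81 = 81/81 = 1, a_7 = floor((49 + 49)/1) = 98.
  m_8 = 1*98 - 49 = 49, d_8 = (2482 - 49^2)/1 = 81/1 = 81: (m_8, d_8) = (m_1, d_1) = (49, 81), so from here the quotients repeat a_1, ..., a_7; the period length is 7.
Hence the expansion of sqrt(2482) is a_0 = 49 followed by the repeating block 1, 4, 1, 1, 4, 1, 98 (period 7).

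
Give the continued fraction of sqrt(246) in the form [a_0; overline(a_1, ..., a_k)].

[15; overline(1, 2, 5, 1, 14, 1, 5, 2, 1, 30)]

Write x_i = (sqrt(246) + m_i)/d_i with (m_0, d_0) = (0, 1). a_0 = floor(sqrt(246)) = 15, since 15^2 = 225 <= 246 < 256 = 16^2.
Iterate m_{i+1} = d_i*a_i - m_i, d_{i+1} = (246 - m_{i+1}^2)/d_i, a_{i+1} = floor((a_0 + m_{i+1})/d_{i+1}):
  m_1 = 1*15 - 0 = 15, d_1 = (246 - 15^2)/1 = 21/1 = 21, a_1 = floor((15 + 15)/21) = 1.
  m_2 = 21*1 - 15 = 6, d_2 = (246 - 6^2)/21 = 210/21 = 10, a_2 = floor((15 + 6)/10) = 2.
  m_3 = 10*2 - 6 = 14, d_3 = (246 - 14^2)/10 = 50/10 = 5, a_3 = floor((15 + 14)/5) = 5.
  m_4 = 5*5 - 14 = 11, d_4 = (246 - 11^2)/5 = 125/5 = 25, a_4 = floor((15 + 11)/25) = 1.
  m_5 = 25*1 - 11 = 14, d_5 = (246 - 14^2)/25 = 50/25 = 2, a_5 = floor((15 + 14)/2) = 14.
  m_6 = 2*14 - 14 = 14, d_6 = (246 - 14^2)/2 = 50/2 = 25, a_6 = floor((15 + 14)/25) = 1.
  m_7 = 25*1 - 14 = 11, d_7 = (246 - 11^2)/25 = 125/25 = 5, a_7 = floor((15 + 11)/5) = 5.
  m_8 = 5*5 - 11 = 14, d_8 = (246 - 14^2)/5 = 50/5 = 10, a_8 = floor((15 + 14)/10) = 2.
  m_9 = 10*2 - 14 = 6, d_9 = (246 - 6^2)/10 = 210/10 = 21, a_9 = floor((15 + 6)/21) = 1.
  m_10 = 21*1 - 6 = 15, d_10 = (246 - 15^2)/21 = 21/21 = 1, a_10 = floor((15 + 15)/1) = 30.
  m_11 = 1*30 - 15 = 15, d_11 = (246 - 15^2)/1 = 21/1 = 21: (m_11, d_11) = (m_1, d_1) = (15, 21), so from here the quotients repeat a_1, ..., a_10; the period length is 10.
Hence the expansion of sqrt(246) is a_0 = 15 followed by the repeating block 1, 2, 5, 1, 14, 1, 5, 2, 1, 30 (period 10).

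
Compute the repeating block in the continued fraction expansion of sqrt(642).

Write x_i = (sqrt(642) + m_i)/d_i with (m_0, d_0) = (0, 1). a_0 = floor(sqrt(642)) = 25, since 25^2 = 625 <= 642 < 676 = 26^2.
Iterate m_{i+1} = d_i*a_i - m_i, d_{i+1} = (642 - m_{i+1}^2)/d_i, a_{i+1} = floor((a_0 + m_{i+1})/d_{i+1}):
  m_1 = 1*25 - 0 = 25, d_1 = (642 - 25^2)/1 = 17/1 = 17, a_1 = floor((25 + 25)/17) = 2.
  m_2 = 17*2 - 25 = 9, d_2 = (642 - 9^2)/17 = 561/17 = 33, a_2 = floor((25 + 9)/33) = 1.
  m_3 = 33*1 - 9 = 24, d_3 = (642 - 24^2)/33 = 66/33 = 2, a_3 = floor((25 + 24)/2) = 24.
  m_4 = 2*24 - 24 = 24, d_4 = (642 - 24^2)/2 = 66/2 = 33, a_4 = floor((25 + 24)/33) = 1.
  m_5 = 33*1 - 24 = 9, d_5 = (642 - 9^2)/33 = 561/33 = 17, a_5 = floor((25 + 9)/17) = 2.
  m_6 = 17*2 - 9 = 25, d_6 = (642 - 25^2)/17 = 17/17 = 1, a_6 = floor((25 + 25)/1) = 50.
  m_7 = 1*50 - 25 = 25, d_7 = (642 - 25^2)/1 = 17/1 = 17: (m_7, d_7) = (m_1, d_1) = (25, 17), so from here the quotients repeat a_1, ..., a_6; the period length is 6.
Hence the expansion of sqrt(642) is a_0 = 25 followed by the repeating block 2, 1, 24, 1, 2, 50 (period 6).

[25; (2, 1, 24, 1, 2, 50)]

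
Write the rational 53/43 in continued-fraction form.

[1; 4, 3, 3]

Run the Euclidean algorithm on 53 and 43; the successive quotients are the partial quotients a_0, a_1, ... (each step inverts the fractional part left over by the previous one):
  53 = 1*43 + 10, so a_0 = 1.
  43 = 4*10 + 3, so a_1 = 4.
  10 = 3*3 + 1, so a_2 = 3.
  3 = 3*1 + 0, so a_3 = 3.
The remainder reaches 0 after 4 divisions, so the expansion has 4 partial quotients, read off in order.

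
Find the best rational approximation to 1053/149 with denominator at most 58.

106/15

Expand x = 1053/149 as a continued fraction with the Euclidean algorithm:
  1053 = 7*149 + 10, so a_0 = 7.
  149 = 14*10 + 9, so a_1 = 14.
  10 = 1*9 + 1, so a_2 = 1.
  9 = 9*1 + 0, so a_3 = 9.
so x = [7; 14, 1, 9].
Convergents (p_i = a_i*p_{i-1} + p_{i-2}, q_i = a_i*q_{i-1} + q_{i-2} with p_{-2}=0, p_{-1}=1, q_{-2}=1, q_{-1}=0), until the denominator exceeds 58:
  i=0: a_0=7, p_0 = 7*1 + 0 = 7, q_0 = 7*0 + 1 = 1.
  i=1: a_1=14, p_1 = 14*7 + 1 = 99, q_1 = 14*1 + 0 = 14.
  i=2: a_2=1, p_2 = 1*99 + 7 = 106, q_2 = 1*14 + 1 = 15.
  i=3: a_3=9, p_3 = 9*106 + 99 = 1053, q_3 = 9*15 + 14 = 149.
q_3 = 149 > 58, so the last convergent with denominator <= 58 is p_2/q_2 = 106/15.
The closest fraction with denominator <= 58 is either p_2/q_2 or the intermediate fraction (k*p_2 + p_1)/(k*q_2 + q_1) with the largest k >= 1 whose denominator stays <= 58; these approach x as k grows, and every other convergent or intermediate fraction in range is farther away.
Largest k: floor((58 - q_1)/q_2) = floor((58 - 14)/15) = 2.
That gives (2*106 + 99)/(2*15 + 14) = 311/44.
Compare the errors: |x - 106/15| = |1053*15 - 106*149|/(149*15) = 1/2235, and |x - 311/44| = |1053*44 - 311*149|/(149*44) = 7/6556.
Cross-multiplying, 1*6556 = 6556 < 15645 = 7*2235, so 1/2235 is smaller: the convergent 106/15 is closer to x than 311/44.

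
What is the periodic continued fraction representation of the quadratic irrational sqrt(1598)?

Write x_i = (sqrt(1598) + m_i)/d_i with (m_0, d_0) = (0, 1). a_0 = floor(sqrt(1598)) = 39, since 39^2 = 1521 <= 1598 < 1600 = 40^2.
Iterate m_{i+1} = d_i*a_i - m_i, d_{i+1} = (1598 - m_{i+1}^2)/d_i, a_{i+1} = floor((a_0 + m_{i+1})/d_{i+1}):
  m_1 = 1*39 - 0 = 39, d_1 = (1598 - 39^2)/1 = 77/1 = 77, a_1 = floor((39 + 39)/77) = 1.
  m_2 = 77*1 - 39 = 38, d_2 = (1598 - 38^2)/77 = 154/77 = 2, a_2 = floor((39 + 38)/2) = 38.
  m_3 = 2*38 - 38 = 38, d_3 = (1598 - 38^2)/2 = 154/2 = 77, a_3 = floor((39 + 38)/77) = 1.
  m_4 = 77*1 - 38 = 39, d_4 = (1598 - 39^2)/77 = 77/77 = 1, a_4 = floor((39 + 39)/1) = 78.
  m_5 = 1*78 - 39 = 39, d_5 = (1598 - 39^2)/1 = 77/1 = 77: (m_5, d_5) = (m_1, d_1) = (39, 77), so from here the quotients repeat a_1, ..., a_4; the period length is 4.
Hence the expansion of sqrt(1598) is a_0 = 39 followed by the repeating block 1, 38, 1, 78 (period 4).

[39; (1, 38, 1, 78)]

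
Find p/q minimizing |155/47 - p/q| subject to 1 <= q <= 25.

33/10

Expand x = 155/47 as a continued fraction with the Euclidean algorithm:
  155 = 3*47 + 14, so a_0 = 3.
  47 = 3*14 + 5, so a_1 = 3.
  14 = 2*5 + 4, so a_2 = 2.
  5 = 1*4 + 1, so a_3 = 1.
  4 = 4*1 + 0, so a_4 = 4.
so x = [3; 3, 2, 1, 4].
Convergents (p_i = a_i*p_{i-1} + p_{i-2}, q_i = a_i*q_{i-1} + q_{i-2} with p_{-2}=0, p_{-1}=1, q_{-2}=1, q_{-1}=0), until the denominator exceeds 25:
  i=0: a_0=3, p_0 = 3*1 + 0 = 3, q_0 = 3*0 + 1 = 1.
  i=1: a_1=3, p_1 = 3*3 + 1 = 10, q_1 = 3*1 + 0 = 3.
  i=2: a_2=2, p_2 = 2*10 + 3 = 23, q_2 = 2*3 + 1 = 7.
  i=3: a_3=1, p_3 = 1*23 + 10 = 33, q_3 = 1*7 + 3 = 10.
  i=4: a_4=4, p_4 = 4*33 + 23 = 155, q_4 = 4*10 + 7 = 47.
q_4 = 47 > 25, so the last convergent with denominator <= 25 is p_3/q_3 = 33/10.
The closest fraction with denominator <= 25 is either p_3/q_3 or the intermediate fraction (k*p_3 + p_2)/(k*q_3 + q_2) with the largest k >= 1 whose denominator stays <= 25; these approach x as k grows, and every other convergent or intermediate fraction in range is farther away.
Largest k: floor((25 - q_2)/q_3) = floor((25 - 7)/10) = 1.
That gives (1*33 + 23)/(1*10 + 7) = 56/17.
Compare the errors: |x - 33/10| = |155*10 - 33*47|/(47*10) = 1/470, and |x - 56/17| = |155*17 - 56*47|/(47*17) = 3/799.
Cross-multiplying, 1*799 = 799 < 1410 = 3*470, so 1/470 is smaller: the convergent 33/10 is closer to x than 56/17.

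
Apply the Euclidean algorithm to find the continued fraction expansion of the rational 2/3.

[0; 1, 2]

Run the Euclidean algorithm on 2 and 3; the successive quotients are the partial quotients a_0, a_1, ... (each step inverts the fractional part left over by the previous one):
  2 = 0*3 + 2, so a_0 = 0.
  3 = 1*2 + 1, so a_1 = 1.
  2 = 2*1 + 0, so a_2 = 2.
The remainder reaches 0 after 3 divisions, so the expansion has 3 partial quotients, read off in order.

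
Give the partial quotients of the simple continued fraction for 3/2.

Run the Euclidean algorithm on 3 and 2; the successive quotients are the partial quotients a_0, a_1, ... (each step inverts the fractional part left over by the previous one):
  3 = 1*2 + 1, so a_0 = 1.
  2 = 2*1 + 0, so a_1 = 2.
The remainder reaches 0 after 2 divisions, so the expansion has 2 partial quotients, read off in order.

[1; 2]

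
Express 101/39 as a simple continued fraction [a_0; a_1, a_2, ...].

Run the Euclidean algorithm on 101 and 39; the successive quotients are the partial quotients a_0, a_1, ... (each step inverts the fractional part left over by the previous one):
  101 = 2*39 + 23, so a_0 = 2.
  39 = 1*23 + 16, so a_1 = 1.
  23 = 1*16 + 7, so a_2 = 1.
  16 = 2*7 + 2, so a_3 = 2.
  7 = 3*2 + 1, so a_4 = 3.
  2 = 2*1 + 0, so a_5 = 2.
The remainder reaches 0 after 6 divisions, so the expansion has 6 partial quotients, read off in order.

[2; 1, 1, 2, 3, 2]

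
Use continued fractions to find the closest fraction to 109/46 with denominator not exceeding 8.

19/8

Expand x = 109/46 as a continued fraction with the Euclidean algorithm:
  109 = 2*46 + 17, so a_0 = 2.
  46 = 2*17 + 12, so a_1 = 2.
  17 = 1*12 + 5, so a_2 = 1.
  12 = 2*5 + 2, so a_3 = 2.
  5 = 2*2 + 1, so a_4 = 2.
  2 = 2*1 + 0, so a_5 = 2.
so x = [2; 2, 1, 2, 2, 2].
Convergents (p_i = a_i*p_{i-1} + p_{i-2}, q_i = a_i*q_{i-1} + q_{i-2} with p_{-2}=0, p_{-1}=1, q_{-2}=1, q_{-1}=0), until the denominator exceeds 8:
  i=0: a_0=2, p_0 = 2*1 + 0 = 2, q_0 = 2*0 + 1 = 1.
  i=1: a_1=2, p_1 = 2*2 + 1 = 5, q_1 = 2*1 + 0 = 2.
  i=2: a_2=1, p_2 = 1*5 + 2 = 7, q_2 = 1*2 + 1 = 3.
  i=3: a_3=2, p_3 = 2*7 + 5 = 19, q_3 = 2*3 + 2 = 8.
  i=4: a_4=2, p_4 = 2*19 + 7 = 45, q_4 = 2*8 + 3 = 19.
q_4 = 19 > 8, so the last convergent with denominator <= 8 is p_3/q_3 = 19/8.
The closest fraction with denominator <= 8 is either p_3/q_3 or the intermediate fraction (k*p_3 + p_2)/(k*q_3 + q_2) with the largest k >= 1 whose denominator stays <= 8; these approach x as k grows, and every other convergent or intermediate fraction in range is farther away.
Largest k: floor((8 - q_2)/q_3) = floor((8 - 3)/8) = 0.
Since k = 0, no intermediate fraction beyond p_3/q_3 has denominator <= 8, so the convergent 19/8 is the closest (its error is |109*8 - 19*46|/(46*8) = 2/368).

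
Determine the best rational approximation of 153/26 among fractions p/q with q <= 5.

Expand x = 153/26 as a continued fraction with the Euclidean algorithm:
  153 = 5*26 + 23, so a_0 = 5.
  26 = 1*23 + 3, so a_1 = 1.
  23 = 7*3 + 2, so a_2 = 7.
  3 = 1*2 + 1, so a_3 = 1.
  2 = 2*1 + 0, so a_4 = 2.
so x = [5; 1, 7, 1, 2].
Convergents (p_i = a_i*p_{i-1} + p_{i-2}, q_i = a_i*q_{i-1} + q_{i-2} with p_{-2}=0, p_{-1}=1, q_{-2}=1, q_{-1}=0), until the denominator exceeds 5:
  i=0: a_0=5, p_0 = 5*1 + 0 = 5, q_0 = 5*0 + 1 = 1.
  i=1: a_1=1, p_1 = 1*5 + 1 = 6, q_1 = 1*1 + 0 = 1.
  i=2: a_2=7, p_2 = 7*6 + 5 = 47, q_2 = 7*1 + 1 = 8.
q_2 = 8 > 5, so the last convergent with denominator <= 5 is p_1/q_1 = 6/1.
The closest fraction with denominator <= 5 is either p_1/q_1 or the intermediate fraction (k*p_1 + p_0)/(k*q_1 + q_0) with the largest k >= 1 whose denominator stays <= 5; these approach x as k grows, and every other convergent or intermediate fraction in range is farther away.
Largest k: floor((5 - q_0)/q_1) = floor((5 - 1)/1) = 4.
That gives (4*6 + 5)/(4*1 + 1) = 29/5.
Compare the errors: |x - 6/1| = |153*1 - 6*26|/(26*1) = 3/26, and |x - 29/5| = |153*5 - 29*26|/(26*5) = 11/130.
Cross-multiplying, 11*26 = 286 < 390 = 3*130, so 11/130 is smaller: the intermediate fraction 29/5 is closer to x than 6/1.

29/5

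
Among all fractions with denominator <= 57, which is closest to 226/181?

Expand x = 226/181 as a continued fraction with the Euclidean algorithm:
  226 = 1*181 + 45, so a_0 = 1.
  181 = 4*45 + 1, so a_1 = 4.
  45 = 45*1 + 0, so a_2 = 45.
so x = [1; 4, 45].
Convergents (p_i = a_i*p_{i-1} + p_{i-2}, q_i = a_i*q_{i-1} + q_{i-2} with p_{-2}=0, p_{-1}=1, q_{-2}=1, q_{-1}=0), until the denominator exceeds 57:
  i=0: a_0=1, p_0 = 1*1 + 0 = 1, q_0 = 1*0 + 1 = 1.
  i=1: a_1=4, p_1 = 4*1 + 1 = 5, q_1 = 4*1 + 0 = 4.
  i=2: a_2=45, p_2 = 45*5 + 1 = 226, q_2 = 45*4 + 1 = 181.
q_2 = 181 > 57, so the last convergent with denominator <= 57 is p_1/q_1 = 5/4.
The closest fraction with denominator <= 57 is either p_1/q_1 or the intermediate fraction (k*p_1 + p_0)/(k*q_1 + q_0) with the largest k >= 1 whose denominator stays <= 57; these approach x as k grows, and every other convergent or intermediate fraction in range is farther away.
Largest k: floor((57 - q_0)/q_1) = floor((57 - 1)/4) = 14.
That gives (14*5 + 1)/(14*4 + 1) = 71/57.
Compare the errors: |x - 5/4| = |226*4 - 5*181|/(181*4) = 1/724, and |x - 71/57| = |226*57 - 71*181|/(181*57) = 31/10317.
Cross-multiplying, 1*10317 = 10317 < 22444 = 31*724, so 1/724 is smaller: the convergent 5/4 is closer to x than 71/57.

5/4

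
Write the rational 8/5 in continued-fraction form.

[1; 1, 1, 2]

Run the Euclidean algorithm on 8 and 5; the successive quotients are the partial quotients a_0, a_1, ... (each step inverts the fractional part left over by the previous one):
  8 = 1*5 + 3, so a_0 = 1.
  5 = 1*3 + 2, so a_1 = 1.
  3 = 1*2 + 1, so a_2 = 1.
  2 = 2*1 + 0, so a_3 = 2.
The remainder reaches 0 after 4 divisions, so the expansion has 4 partial quotients, read off in order.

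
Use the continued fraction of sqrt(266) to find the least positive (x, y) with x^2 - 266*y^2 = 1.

First expand sqrt(266) as a continued fraction. With x_i = (sqrt(266) + m_i)/d_i and (m_0, d_0) = (0, 1): a_0 = floor(sqrt(266)) = 16, since 16^2 = 256 <= 266 < 289 = 17^2.
Iterate m_{i+1} = d_i*a_i - m_i, d_{i+1} = (266 - m_{i+1}^2)/d_i, a_{i+1} = floor((a_0 + m_{i+1})/d_{i+1}):
  m_1 = 1*16 - 0 = 16, d_1 = (266 - 16^2)/1 = 10/1 = 10, a_1 = floor((16 + 16)/10) = 3.
  m_2 = 10*3 - 16 = 14, d_2 = (266 - 14^2)/10 = 70/10 = 7, a_2 = floor((16 + 14)/7) = 4.
  m_3 = 7*4 - 14 = 14, d_3 = (266 - 14^2)/7 = 70/7 = 10, a_3 = floor((16 + 14)/10) = 3.
  m_4 = 10*3 - 14 = 16, d_4 = (266 - 16^2)/10 = 10/10 = 1, a_4 = floor((16 + 16)/1) = 32.
  m_5 = 1*32 - 16 = 16, d_5 = (266 - 16^2)/1 = 10/1 = 10: (m_5, d_5) = (m_1, d_1) = (16, 10), so from here the quotients repeat a_1, ..., a_4; the period length is 4.
So sqrt(266) = [16; (3, 4, 3, 32)] with period length k = 4.
k is even, so the fundamental solution of x^2 - 266y^2 = 1 is (p_{k-1}, q_{k-1}) = (p_3, q_3); compute convergents through index 3.
Convergents (p_i = a_i*p_{i-1} + p_{i-2}, q_i = a_i*q_{i-1} + q_{i-2} with p_{-2}=0, p_{-1}=1, q_{-2}=1, q_{-1}=0):
  i=0: a_0=16, p_0 = 16*1 + 0 = 16, q_0 = 16*0 + 1 = 1.
  i=1: a_1=3, p_1 = 3*16 + 1 = 49, q_1 = 3*1 + 0 = 3.
  i=2: a_2=4, p_2 = 4*49 + 16 = 212, q_2 = 4*3 + 1 = 13.
  i=3: a_3=3, p_3 = 3*212 + 49 = 685, q_3 = 3*13 + 3 = 42.
Check: 685^2 - 266*42^2 = 469225 - 469224 = 1, so (x, y) = (685, 42) solves the equation, and by the theorem it is the least positive solution.

(x, y) = (685, 42)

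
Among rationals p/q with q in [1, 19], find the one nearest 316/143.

42/19

Expand x = 316/143 as a continued fraction with the Euclidean algorithm:
  316 = 2*143 + 30, so a_0 = 2.
  143 = 4*30 + 23, so a_1 = 4.
  30 = 1*23 + 7, so a_2 = 1.
  23 = 3*7 + 2, so a_3 = 3.
  7 = 3*2 + 1, so a_4 = 3.
  2 = 2*1 + 0, so a_5 = 2.
so x = [2; 4, 1, 3, 3, 2].
Convergents (p_i = a_i*p_{i-1} + p_{i-2}, q_i = a_i*q_{i-1} + q_{i-2} with p_{-2}=0, p_{-1}=1, q_{-2}=1, q_{-1}=0), until the denominator exceeds 19:
  i=0: a_0=2, p_0 = 2*1 + 0 = 2, q_0 = 2*0 + 1 = 1.
  i=1: a_1=4, p_1 = 4*2 + 1 = 9, q_1 = 4*1 + 0 = 4.
  i=2: a_2=1, p_2 = 1*9 + 2 = 11, q_2 = 1*4 + 1 = 5.
  i=3: a_3=3, p_3 = 3*11 + 9 = 42, q_3 = 3*5 + 4 = 19.
  i=4: a_4=3, p_4 = 3*42 + 11 = 137, q_4 = 3*19 + 5 = 62.
q_4 = 62 > 19, so the last convergent with denominator <= 19 is p_3/q_3 = 42/19.
The closest fraction with denominator <= 19 is either p_3/q_3 or the intermediate fraction (k*p_3 + p_2)/(k*q_3 + q_2) with the largest k >= 1 whose denominator stays <= 19; these approach x as k grows, and every other convergent or intermediate fraction in range is farther away.
Largest k: floor((19 - q_2)/q_3) = floor((19 - 5)/19) = 0.
Since k = 0, no intermediate fraction beyond p_3/q_3 has denominator <= 19, so the convergent 42/19 is the closest (its error is |316*19 - 42*143|/(143*19) = 2/2717).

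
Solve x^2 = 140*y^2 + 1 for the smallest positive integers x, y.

(x, y) = (71, 6)

First expand sqrt(140) as a continued fraction. With x_i = (sqrt(140) + m_i)/d_i and (m_0, d_0) = (0, 1): a_0 = floor(sqrt(140)) = 11, since 11^2 = 121 <= 140 < 144 = 12^2.
Iterate m_{i+1} = d_i*a_i - m_i, d_{i+1} = (140 - m_{i+1}^2)/d_i, a_{i+1} = floor((a_0 + m_{i+1})/d_{i+1}):
  m_1 = 1*11 - 0 = 11, d_1 = (140 - 11^2)/1 = 19/1 = 19, a_1 = floor((11 + 11)/19) = 1.
  m_2 = 19*1 - 11 = 8, d_2 = (140 - 8^2)/19 = 76/19 = 4, a_2 = floor((11 + 8)/4) = 4.
  m_3 = 4*4 - 8 = 8, d_3 = (140 - 8^2)/4 = 76/4 = 19, a_3 = floor((11 + 8)/19) = 1.
  m_4 = 19*1 - 8 = 11, d_4 = (140 - 11^2)/19 = 19/19 = 1, a_4 = floor((11 + 11)/1) = 22.
  m_5 = 1*22 - 11 = 11, d_5 = (140 - 11^2)/1 = 19/1 = 19: (m_5, d_5) = (m_1, d_1) = (11, 19), so from here the quotients repeat a_1, ..., a_4; the period length is 4.
So sqrt(140) = [11; (1, 4, 1, 22)] with period length k = 4.
k is even, so the fundamental solution of x^2 - 140y^2 = 1 is (p_{k-1}, q_{k-1}) = (p_3, q_3); compute convergents through index 3.
Convergents (p_i = a_i*p_{i-1} + p_{i-2}, q_i = a_i*q_{i-1} + q_{i-2} with p_{-2}=0, p_{-1}=1, q_{-2}=1, q_{-1}=0):
  i=0: a_0=11, p_0 = 11*1 + 0 = 11, q_0 = 11*0 + 1 = 1.
  i=1: a_1=1, p_1 = 1*11 + 1 = 12, q_1 = 1*1 + 0 = 1.
  i=2: a_2=4, p_2 = 4*12 + 11 = 59, q_2 = 4*1 + 1 = 5.
  i=3: a_3=1, p_3 = 1*59 + 12 = 71, q_3 = 1*5 + 1 = 6.
Check: 71^2 - 140*6^2 = 5041 - 5040 = 1, so (x, y) = (71, 6) solves the equation, and by the theorem it is the least positive solution.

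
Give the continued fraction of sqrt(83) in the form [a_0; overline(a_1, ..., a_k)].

Write x_i = (sqrt(83) + m_i)/d_i with (m_0, d_0) = (0, 1). a_0 = floor(sqrt(83)) = 9, since 9^2 = 81 <= 83 < 100 = 10^2.
Iterate m_{i+1} = d_i*a_i - m_i, d_{i+1} = (83 - m_{i+1}^2)/d_i, a_{i+1} = floor((a_0 + m_{i+1})/d_{i+1}):
  m_1 = 1*9 - 0 = 9, d_1 = (83 - 9^2)/1 = 2/1 = 2, a_1 = floor((9 + 9)/2) = 9.
  m_2 = 2*9 - 9 = 9, d_2 = (83 - 9^2)/2 = 2/2 = 1, a_2 = floor((9 + 9)/1) = 18.
  m_3 = 1*18 - 9 = 9, d_3 = (83 - 9^2)/1 = 2/1 = 2: (m_3, d_3) = (m_1, d_1) = (9, 2), so from here the quotients repeat a_1, a_2; the period length is 2.
Hence the expansion of sqrt(83) is a_0 = 9 followed by the repeating block 9, 18 (period 2).

[9; overline(9, 18)]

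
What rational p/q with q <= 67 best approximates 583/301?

122/63

Expand x = 583/301 as a continued fraction with the Euclidean algorithm:
  583 = 1*301 + 282, so a_0 = 1.
  301 = 1*282 + 19, so a_1 = 1.
  282 = 14*19 + 16, so a_2 = 14.
  19 = 1*16 + 3, so a_3 = 1.
  16 = 5*3 + 1, so a_4 = 5.
  3 = 3*1 + 0, so a_5 = 3.
so x = [1; 1, 14, 1, 5, 3].
Convergents (p_i = a_i*p_{i-1} + p_{i-2}, q_i = a_i*q_{i-1} + q_{i-2} with p_{-2}=0, p_{-1}=1, q_{-2}=1, q_{-1}=0), until the denominator exceeds 67:
  i=0: a_0=1, p_0 = 1*1 + 0 = 1, q_0 = 1*0 + 1 = 1.
  i=1: a_1=1, p_1 = 1*1 + 1 = 2, q_1 = 1*1 + 0 = 1.
  i=2: a_2=14, p_2 = 14*2 + 1 = 29, q_2 = 14*1 + 1 = 15.
  i=3: a_3=1, p_3 = 1*29 + 2 = 31, q_3 = 1*15 + 1 = 16.
  i=4: a_4=5, p_4 = 5*31 + 29 = 184, q_4 = 5*16 + 15 = 95.
q_4 = 95 > 67, so the last convergent with denominator <= 67 is p_3/q_3 = 31/16.
The closest fraction with denominator <= 67 is either p_3/q_3 or the intermediate fraction (k*p_3 + p_2)/(k*q_3 + q_2) with the largest k >= 1 whose denominator stays <= 67; these approach x as k grows, and every other convergent or intermediate fraction in range is farther away.
Largest k: floor((67 - q_2)/q_3) = floor((67 - 15)/16) = 3.
That gives (3*31 + 29)/(3*16 + 15) = 122/63.
Compare the errors: |x - 31/16| = |583*16 - 31*301|/(301*16) = 3/4816, and |x - 122/63| = |583*63 - 122*301|/(301*63) = 7/18963.
Cross-multiplying, 7*4816 = 33712 < 56889 = 3*18963, so 7/18963 is smaller: the intermediate fraction 122/63 is closer to x than 31/16.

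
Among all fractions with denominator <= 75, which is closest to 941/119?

Expand x = 941/119 as a continued fraction with the Euclidean algorithm:
  941 = 7*119 + 108, so a_0 = 7.
  119 = 1*108 + 11, so a_1 = 1.
  108 = 9*11 + 9, so a_2 = 9.
  11 = 1*9 + 2, so a_3 = 1.
  9 = 4*2 + 1, so a_4 = 4.
  2 = 2*1 + 0, so a_5 = 2.
so x = [7; 1, 9, 1, 4, 2].
Convergents (p_i = a_i*p_{i-1} + p_{i-2}, q_i = a_i*q_{i-1} + q_{i-2} with p_{-2}=0, p_{-1}=1, q_{-2}=1, q_{-1}=0), until the denominator exceeds 75:
  i=0: a_0=7, p_0 = 7*1 + 0 = 7, q_0 = 7*0 + 1 = 1.
  i=1: a_1=1, p_1 = 1*7 + 1 = 8, q_1 = 1*1 + 0 = 1.
  i=2: a_2=9, p_2 = 9*8 + 7 = 79, q_2 = 9*1 + 1 = 10.
  i=3: a_3=1, p_3 = 1*79 + 8 = 87, q_3 = 1*10 + 1 = 11.
  i=4: a_4=4, p_4 = 4*87 + 79 = 427, q_4 = 4*11 + 10 = 54.
  i=5: a_5=2, p_5 = 2*427 + 87 = 941, q_5 = 2*54 + 11 = 119.
q_5 = 119 > 75, so the last convergent with denominator <= 75 is p_4/q_4 = 427/54.
The closest fraction with denominator <= 75 is either p_4/q_4 or the intermediate fraction (k*p_4 + p_3)/(k*q_4 + q_3) with the largest k >= 1 whose denominator stays <= 75; these approach x as k grows, and every other convergent or intermediate fraction in range is farther away.
Largest k: floor((75 - q_3)/q_4) = floor((75 - 11)/54) = 1.
That gives (1*427 + 87)/(1*54 + 11) = 514/65.
Compare the errors: |x - 427/54| = |941*54 - 427*119|/(119*54) = 1/6426, and |x - 514/65| = |941*65 - 514*119|/(119*65) = 1/7735.
Cross-multiplying, 1*6426 = 6426 < 7735 = 1*7735, so 1/7735 is smaller: the intermediate fraction 514/65 is closer to x than 427/54.

514/65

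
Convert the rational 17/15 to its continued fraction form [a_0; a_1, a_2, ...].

Run the Euclidean algorithm on 17 and 15; the successive quotients are the partial quotients a_0, a_1, ... (each step inverts the fractional part left over by the previous one):
  17 = 1*15 + 2, so a_0 = 1.
  15 = 7*2 + 1, so a_1 = 7.
  2 = 2*1 + 0, so a_2 = 2.
The remainder reaches 0 after 3 divisions, so the expansion has 3 partial quotients, read off in order.

[1; 7, 2]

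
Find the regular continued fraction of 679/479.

[1; 2, 2, 1, 1, 7, 2, 2]

Run the Euclidean algorithm on 679 and 479; the successive quotients are the partial quotients a_0, a_1, ... (each step inverts the fractional part left over by the previous one):
  679 = 1*479 + 200, so a_0 = 1.
  479 = 2*200 + 79, so a_1 = 2.
  200 = 2*79 + 42, so a_2 = 2.
  79 = 1*42 + 37, so a_3 = 1.
  42 = 1*37 + 5, so a_4 = 1.
  37 = 7*5 + 2, so a_5 = 7.
  5 = 2*2 + 1, so a_6 = 2.
  2 = 2*1 + 0, so a_7 = 2.
The remainder reaches 0 after 8 divisions, so the expansion has 8 partial quotients, read off in order.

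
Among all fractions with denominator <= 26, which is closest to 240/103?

7/3

Expand x = 240/103 as a continued fraction with the Euclidean algorithm:
  240 = 2*103 + 34, so a_0 = 2.
  103 = 3*34 + 1, so a_1 = 3.
  34 = 34*1 + 0, so a_2 = 34.
so x = [2; 3, 34].
Convergents (p_i = a_i*p_{i-1} + p_{i-2}, q_i = a_i*q_{i-1} + q_{i-2} with p_{-2}=0, p_{-1}=1, q_{-2}=1, q_{-1}=0), until the denominator exceeds 26:
  i=0: a_0=2, p_0 = 2*1 + 0 = 2, q_0 = 2*0 + 1 = 1.
  i=1: a_1=3, p_1 = 3*2 + 1 = 7, q_1 = 3*1 + 0 = 3.
  i=2: a_2=34, p_2 = 34*7 + 2 = 240, q_2 = 34*3 + 1 = 103.
q_2 = 103 > 26, so the last convergent with denominator <= 26 is p_1/q_1 = 7/3.
The closest fraction with denominator <= 26 is either p_1/q_1 or the intermediate fraction (k*p_1 + p_0)/(k*q_1 + q_0) with the largest k >= 1 whose denominator stays <= 26; these approach x as k grows, and every other convergent or intermediate fraction in range is farther away.
Largest k: floor((26 - q_0)/q_1) = floor((26 - 1)/3) = 8.
That gives (8*7 + 2)/(8*3 + 1) = 58/25.
Compare the errors: |x - 7/3| = |240*3 - 7*103|/(103*3) = 1/309, and |x - 58/25| = |240*25 - 58*103|/(103*25) = 26/2575.
Cross-multiplying, 1*2575 = 2575 < 8034 = 26*309, so 1/309 is smaller: the convergent 7/3 is closer to x than 58/25.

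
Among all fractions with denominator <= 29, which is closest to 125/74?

49/29

Expand x = 125/74 as a continued fraction with the Euclidean algorithm:
  125 = 1*74 + 51, so a_0 = 1.
  74 = 1*51 + 23, so a_1 = 1.
  51 = 2*23 + 5, so a_2 = 2.
  23 = 4*5 + 3, so a_3 = 4.
  5 = 1*3 + 2, so a_4 = 1.
  3 = 1*2 + 1, so a_5 = 1.
  2 = 2*1 + 0, so a_6 = 2.
so x = [1; 1, 2, 4, 1, 1, 2].
Convergents (p_i = a_i*p_{i-1} + p_{i-2}, q_i = a_i*q_{i-1} + q_{i-2} with p_{-2}=0, p_{-1}=1, q_{-2}=1, q_{-1}=0), until the denominator exceeds 29:
  i=0: a_0=1, p_0 = 1*1 + 0 = 1, q_0 = 1*0 + 1 = 1.
  i=1: a_1=1, p_1 = 1*1 + 1 = 2, q_1 = 1*1 + 0 = 1.
  i=2: a_2=2, p_2 = 2*2 + 1 = 5, q_2 = 2*1 + 1 = 3.
  i=3: a_3=4, p_3 = 4*5 + 2 = 22, q_3 = 4*3 + 1 = 13.
  i=4: a_4=1, p_4 = 1*22 + 5 = 27, q_4 = 1*13 + 3 = 16.
  i=5: a_5=1, p_5 = 1*27 + 22 = 49, q_5 = 1*16 + 13 = 29.
  i=6: a_6=2, p_6 = 2*49 + 27 = 125, q_6 = 2*29 + 16 = 74.
q_6 = 74 > 29, so the last convergent with denominator <= 29 is p_5/q_5 = 49/29.
The closest fraction with denominator <= 29 is either p_5/q_5 or the intermediate fraction (k*p_5 + p_4)/(k*q_5 + q_4) with the largest k >= 1 whose denominator stays <= 29; these approach x as k grows, and every other convergent or intermediate fraction in range is farther away.
Largest k: floor((29 - q_4)/q_5) = floor((29 - 16)/29) = 0.
Since k = 0, no intermediate fraction beyond p_5/q_5 has denominator <= 29, so the convergent 49/29 is the closest (its error is |125*29 - 49*74|/(74*29) = 1/2146).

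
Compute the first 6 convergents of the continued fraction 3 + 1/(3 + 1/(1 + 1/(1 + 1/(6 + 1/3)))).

Using the convergent recurrence p_i = a_i*p_{i-1} + p_{i-2}, q_i = a_i*q_{i-1} + q_{i-2} with p_{-2}=0, p_{-1}=1, q_{-2}=1, q_{-1}=0:
  i=0: a_0=3, p_0 = 3*1 + 0 = 3, q_0 = 3*0 + 1 = 1.
  i=1: a_1=3, p_1 = 3*3 + 1 = 10, q_1 = 3*1 + 0 = 3.
  i=2: a_2=1, p_2 = 1*10 + 3 = 13, q_2 = 1*3 + 1 = 4.
  i=3: a_3=1, p_3 = 1*13 + 10 = 23, q_3 = 1*4 + 3 = 7.
  i=4: a_4=6, p_4 = 6*23 + 13 = 151, q_4 = 6*7 + 4 = 46.
  i=5: a_5=3, p_5 = 3*151 + 23 = 476, q_5 = 3*46 + 7 = 145.

3/1, 10/3, 13/4, 23/7, 151/46, 476/145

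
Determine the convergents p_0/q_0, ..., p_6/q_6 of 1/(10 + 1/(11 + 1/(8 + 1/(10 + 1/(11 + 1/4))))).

0/1, 1/10, 11/111, 89/898, 901/9091, 10000/100899, 40901/412687

Using the convergent recurrence p_i = a_i*p_{i-1} + p_{i-2}, q_i = a_i*q_{i-1} + q_{i-2} with p_{-2}=0, p_{-1}=1, q_{-2}=1, q_{-1}=0:
  i=0: a_0=0, p_0 = 0*1 + 0 = 0, q_0 = 0*0 + 1 = 1.
  i=1: a_1=10, p_1 = 10*0 + 1 = 1, q_1 = 10*1 + 0 = 10.
  i=2: a_2=11, p_2 = 11*1 + 0 = 11, q_2 = 11*10 + 1 = 111.
  i=3: a_3=8, p_3 = 8*11 + 1 = 89, q_3 = 8*111 + 10 = 898.
  i=4: a_4=10, p_4 = 10*89 + 11 = 901, q_4 = 10*898 + 111 = 9091.
  i=5: a_5=11, p_5 = 11*901 + 89 = 10000, q_5 = 11*9091 + 898 = 100899.
  i=6: a_6=4, p_6 = 4*10000 + 901 = 40901, q_6 = 4*100899 + 9091 = 412687.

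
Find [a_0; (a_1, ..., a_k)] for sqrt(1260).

[35; (2, 70)]

Write x_i = (sqrt(1260) + m_i)/d_i with (m_0, d_0) = (0, 1). a_0 = floor(sqrt(1260)) = 35, since 35^2 = 1225 <= 1260 < 1296 = 36^2.
Iterate m_{i+1} = d_i*a_i - m_i, d_{i+1} = (1260 - m_{i+1}^2)/d_i, a_{i+1} = floor((a_0 + m_{i+1})/d_{i+1}):
  m_1 = 1*35 - 0 = 35, d_1 = (1260 - 35^2)/1 = 35/1 = 35, a_1 = floor((35 + 35)/35) = 2.
  m_2 = 35*2 - 35 = 35, d_2 = (1260 - 35^2)/35 = 35/35 = 1, a_2 = floor((35 + 35)/1) = 70.
  m_3 = 1*70 - 35 = 35, d_3 = (1260 - 35^2)/1 = 35/1 = 35: (m_3, d_3) = (m_1, d_1) = (35, 35), so from here the quotients repeat a_1, a_2; the period length is 2.
Hence the expansion of sqrt(1260) is a_0 = 35 followed by the repeating block 2, 70 (period 2).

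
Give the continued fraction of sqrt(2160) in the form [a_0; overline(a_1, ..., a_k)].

Write x_i = (sqrt(2160) + m_i)/d_i with (m_0, d_0) = (0, 1). a_0 = floor(sqrt(2160)) = 46, since 46^2 = 2116 <= 2160 < 2209 = 47^2.
Iterate m_{i+1} = d_i*a_i - m_i, d_{i+1} = (2160 - m_{i+1}^2)/d_i, a_{i+1} = floor((a_0 + m_{i+1})/d_{i+1}):
  m_1 = 1*46 - 0 = 46, d_1 = (2160 - 46^2)/1 = 44/1 = 44, a_1 = floor((46 + 46)/44) = 2.
  m_2 = 44*2 - 46 = 42, d_2 = (2160 - 42^2)/44 = 396/44 = 9, a_2 = floor((46 + 42)/9) = 9.
  m_3 = 9*9 - 42 = 39, d_3 = (2160 - 39^2)/9 = 639/9 = 71, a_3 = floor((46 + 39)/71) = 1.
  m_4 = 71*1 - 39 = 32, d_4 = (2160 - 32^2)/71 = 1136/71 = 16, a_4 = floor((46 + 32)/16) = 4.
  m_5 = 16*4 - 32 = 32, d_5 = (2160 - 32^2)/16 = 1136/16 = 71, a_5 = floor((46 + 32)/71) = 1.
  m_6 = 71*1 - 32 = 39, d_6 = (2160 - 39^2)/71 = 639/71 = 9, a_6 = floor((46 + 39)/9) = 9.
  m_7 = 9*9 - 39 = 42, d_7 = (2160 - 42^2)/9 = 396/9 = 44, a_7 = floor((46 + 42)/44) = 2.
  m_8 = 44*2 - 42 = 46, d_8 = (2160 - 46^2)/44 = 44/44 = 1, a_8 = floor((46 + 46)/1) = 92.
  m_9 = 1*92 - 46 = 46, d_9 = (2160 - 46^2)/1 = 44/1 = 44: (m_9, d_9) = (m_1, d_1) = (46, 44), so from here the quotients repeat a_1, ..., a_8; the period length is 8.
Hence the expansion of sqrt(2160) is a_0 = 46 followed by the repeating block 2, 9, 1, 4, 1, 9, 2, 92 (period 8).

[46; overline(2, 9, 1, 4, 1, 9, 2, 92)]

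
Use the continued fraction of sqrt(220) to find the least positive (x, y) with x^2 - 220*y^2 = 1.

First expand sqrt(220) as a continued fraction. With x_i = (sqrt(220) + m_i)/d_i and (m_0, d_0) = (0, 1): a_0 = floor(sqrt(220)) = 14, since 14^2 = 196 <= 220 < 225 = 15^2.
Iterate m_{i+1} = d_i*a_i - m_i, d_{i+1} = (220 - m_{i+1}^2)/d_i, a_{i+1} = floor((a_0 + m_{i+1})/d_{i+1}):
  m_1 = 1*14 - 0 = 14, d_1 = (220 - 14^2)/1 = 24/1 = 24, a_1 = floor((14 + 14)/24) = 1.
  m_2 = 24*1 - 14 = 10, d_2 = (220 - 10^2)/24 = 120/24 = 5, a_2 = floor((14 + 10)/5) = 4.
  m_3 = 5*4 - 10 = 10, d_3 = (220 - 10^2)/5 = 120/5 = 24, a_3 = floor((14 + 10)/24) = 1.
  m_4 = 24*1 - 10 = 14, d_4 = (220 - 14^2)/24 = 24/24 = 1, a_4 = floor((14 + 14)/1) = 28.
  m_5 = 1*28 - 14 = 14, d_5 = (220 - 14^2)/1 = 24/1 = 24: (m_5, d_5) = (m_1, d_1) = (14, 24), so from here the quotients repeat a_1, ..., a_4; the period length is 4.
So sqrt(220) = [14; (1, 4, 1, 28)] with period length k = 4.
k is even, so the fundamental solution of x^2 - 220y^2 = 1 is (p_{k-1}, q_{k-1}) = (p_3, q_3); compute convergents through index 3.
Convergents (p_i = a_i*p_{i-1} + p_{i-2}, q_i = a_i*q_{i-1} + q_{i-2} with p_{-2}=0, p_{-1}=1, q_{-2}=1, q_{-1}=0):
  i=0: a_0=14, p_0 = 14*1 + 0 = 14, q_0 = 14*0 + 1 = 1.
  i=1: a_1=1, p_1 = 1*14 + 1 = 15, q_1 = 1*1 + 0 = 1.
  i=2: a_2=4, p_2 = 4*15 + 14 = 74, q_2 = 4*1 + 1 = 5.
  i=3: a_3=1, p_3 = 1*74 + 15 = 89, q_3 = 1*5 + 1 = 6.
Check: 89^2 - 220*6^2 = 7921 - 7920 = 1, so (x, y) = (89, 6) solves the equation, and by the theorem it is the least positive solution.

(x, y) = (89, 6)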